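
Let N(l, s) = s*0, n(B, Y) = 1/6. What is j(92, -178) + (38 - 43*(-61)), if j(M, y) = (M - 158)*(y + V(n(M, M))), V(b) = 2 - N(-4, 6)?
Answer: 14277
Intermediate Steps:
n(B, Y) = ⅙
N(l, s) = 0
V(b) = 2 (V(b) = 2 - 1*0 = 2 + 0 = 2)
j(M, y) = (-158 + M)*(2 + y) (j(M, y) = (M - 158)*(y + 2) = (-158 + M)*(2 + y))
j(92, -178) + (38 - 43*(-61)) = (-316 - 158*(-178) + 2*92 + 92*(-178)) + (38 - 43*(-61)) = (-316 + 28124 + 184 - 16376) + (38 + 2623) = 11616 + 2661 = 14277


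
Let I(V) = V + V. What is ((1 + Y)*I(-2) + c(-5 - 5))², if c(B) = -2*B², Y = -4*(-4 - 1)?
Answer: 80656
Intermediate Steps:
Y = 20 (Y = -4*(-5) = 20)
I(V) = 2*V
((1 + Y)*I(-2) + c(-5 - 5))² = ((1 + 20)*(2*(-2)) - 2*(-5 - 5)²)² = (21*(-4) - 2*(-10)²)² = (-84 - 2*100)² = (-84 - 200)² = (-284)² = 80656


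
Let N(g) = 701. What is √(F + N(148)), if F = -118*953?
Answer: 3*I*√12417 ≈ 334.29*I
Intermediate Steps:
F = -112454
√(F + N(148)) = √(-112454 + 701) = √(-111753) = 3*I*√12417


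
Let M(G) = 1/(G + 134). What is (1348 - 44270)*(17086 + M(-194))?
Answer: -22000937299/30 ≈ -7.3336e+8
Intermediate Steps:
M(G) = 1/(134 + G)
(1348 - 44270)*(17086 + M(-194)) = (1348 - 44270)*(17086 + 1/(134 - 194)) = -42922*(17086 + 1/(-60)) = -42922*(17086 - 1/60) = -42922*1025159/60 = -22000937299/30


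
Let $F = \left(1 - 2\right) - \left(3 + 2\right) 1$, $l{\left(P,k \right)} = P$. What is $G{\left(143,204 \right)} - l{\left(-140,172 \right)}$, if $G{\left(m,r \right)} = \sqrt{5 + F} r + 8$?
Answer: $148 + 204 i \approx 148.0 + 204.0 i$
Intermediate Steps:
$F = -6$ ($F = -1 - 5 \cdot 1 = -1 - 5 = -6$)
$G{\left(m,r \right)} = 8 + i r$ ($G{\left(m,r \right)} = \sqrt{5 - 6} r + 8 = \sqrt{-1} r + 8 = i r + 8 = 8 + i r$)
$G{\left(143,204 \right)} - l{\left(-140,172 \right)} = \left(8 + i 204\right) - -140 = \left(8 + 204 i\right) + 140 = 148 + 204 i$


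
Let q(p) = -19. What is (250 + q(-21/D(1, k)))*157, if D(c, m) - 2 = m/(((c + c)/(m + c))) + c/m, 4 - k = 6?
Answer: 36267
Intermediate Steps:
k = -2 (k = 4 - 1*6 = 4 - 6 = -2)
D(c, m) = 2 + c/m + m*(c + m)/(2*c) (D(c, m) = 2 + (m/(((c + c)/(m + c))) + c/m) = 2 + (m/(((2*c)/(c + m))) + c/m) = 2 + (m/((2*c/(c + m))) + c/m) = 2 + (m*((c + m)/(2*c)) + c/m) = 2 + (m*(c + m)/(2*c) + c/m) = 2 + (c/m + m*(c + m)/(2*c)) = 2 + c/m + m*(c + m)/(2*c))
(250 + q(-21/D(1, k)))*157 = (250 - 19)*157 = 231*157 = 36267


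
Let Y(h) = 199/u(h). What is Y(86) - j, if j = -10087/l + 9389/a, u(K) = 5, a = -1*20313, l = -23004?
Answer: 10338245197/259600140 ≈ 39.824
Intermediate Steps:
a = -20313
j = -1231925/51920028 (j = -10087/(-23004) + 9389/(-20313) = -10087*(-1/23004) + 9389*(-1/20313) = 10087/23004 - 9389/20313 = -1231925/51920028 ≈ -0.023727)
Y(h) = 199/5
Y(86) - j = 199/5 - 1*(-1231925/51920028) = 199/5 + 1231925/51920028 = 10338245197/259600140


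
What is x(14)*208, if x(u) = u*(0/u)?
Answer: 0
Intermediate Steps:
x(u) = 0 (x(u) = u*0 = 0)
x(14)*208 = 0*208 = 0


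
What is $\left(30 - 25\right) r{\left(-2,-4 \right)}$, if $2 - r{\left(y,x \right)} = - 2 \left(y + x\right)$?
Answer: $-50$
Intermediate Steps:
$r{\left(y,x \right)} = 2 + 2 x + 2 y$ ($r{\left(y,x \right)} = 2 - - 2 \left(y + x\right) = 2 - - 2 \left(x + y\right) = 2 - \left(- 2 x - 2 y\right) = 2 + \left(2 x + 2 y\right) = 2 + 2 x + 2 y$)
$\left(30 - 25\right) r{\left(-2,-4 \right)} = \left(30 - 25\right) \left(2 + 2 \left(-4\right) + 2 \left(-2\right)\right) = 5 \left(2 - 8 - 4\right) = 5 \left(-10\right) = -50$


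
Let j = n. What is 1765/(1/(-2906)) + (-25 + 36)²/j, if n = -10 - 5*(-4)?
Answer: -51290779/10 ≈ -5.1291e+6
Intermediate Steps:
n = 10 (n = -10 + 20 = 10)
j = 10
1765/(1/(-2906)) + (-25 + 36)²/j = 1765/(1/(-2906)) + (-25 + 36)²/10 = 1765/(-1/2906) + 11²*(⅒) = 1765*(-2906) + 121*(⅒) = -5129090 + 121/10 = -51290779/10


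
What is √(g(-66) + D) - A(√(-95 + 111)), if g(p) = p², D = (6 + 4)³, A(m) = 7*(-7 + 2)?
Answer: 35 + 2*√1339 ≈ 108.18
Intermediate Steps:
A(m) = -35 (A(m) = 7*(-5) = -35)
D = 1000 (D = 10³ = 1000)
√(g(-66) + D) - A(√(-95 + 111)) = √((-66)² + 1000) - 1*(-35) = √(4356 + 1000) + 35 = √5356 + 35 = 2*√1339 + 35 = 35 + 2*√1339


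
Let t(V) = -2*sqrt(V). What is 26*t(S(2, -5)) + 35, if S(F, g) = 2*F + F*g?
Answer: 35 - 52*I*sqrt(6) ≈ 35.0 - 127.37*I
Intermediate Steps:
26*t(S(2, -5)) + 35 = 26*(-2*sqrt(2)*sqrt(2 - 5)) + 35 = 26*(-2*I*sqrt(6)) + 35 = -52*I*sqrt(6) + 35 = 35 - 52*I*sqrt(6)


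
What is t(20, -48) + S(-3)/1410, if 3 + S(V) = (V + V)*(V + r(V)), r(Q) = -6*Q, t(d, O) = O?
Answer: -22591/470 ≈ -48.066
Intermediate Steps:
S(V) = -3 - 10*V**2 (S(V) = -3 + (V + V)*(V - 6*V) = -3 + (2*V)*(-5*V) = -3 - 10*V**2)
t(20, -48) + S(-3)/1410 = -48 + (-3 - 10*(-3)**2)/1410 = -48 + (-3 - 10*9)*(1/1410) = -48 + (-3 - 90)*(1/1410) = -48 - 93*1/1410 = -48 - 31/470 = -22591/470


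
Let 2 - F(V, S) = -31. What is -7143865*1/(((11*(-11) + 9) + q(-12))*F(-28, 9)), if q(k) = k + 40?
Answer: 7143865/2772 ≈ 2577.2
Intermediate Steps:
F(V, S) = 33 (F(V, S) = 2 - 1*(-31) = 2 + 31 = 33)
q(k) = 40 + k
-7143865*1/(((11*(-11) + 9) + q(-12))*F(-28, 9)) = -7143865*1/(33*((11*(-11) + 9) + (40 - 12))) = -7143865*1/(33*((-121 + 9) + 28)) = -7143865*1/(33*(-112 + 28)) = -7143865/((-84*33)) = -7143865/(-2772) = -7143865*(-1/2772) = 7143865/2772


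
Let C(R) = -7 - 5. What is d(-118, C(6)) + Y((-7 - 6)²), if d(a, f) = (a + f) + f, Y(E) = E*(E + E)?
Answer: 56980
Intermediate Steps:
Y(E) = 2*E² (Y(E) = E*(2*E) = 2*E²)
C(R) = -12
d(a, f) = a + 2*f
d(-118, C(6)) + Y((-7 - 6)²) = (-118 + 2*(-12)) + 2*((-7 - 6)²)² = (-118 - 24) + 2*((-13)²)² = -142 + 2*169² = -142 + 2*28561 = -142 + 57122 = 56980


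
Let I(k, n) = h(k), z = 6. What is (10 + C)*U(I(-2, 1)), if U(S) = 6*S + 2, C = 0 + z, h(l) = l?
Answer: -160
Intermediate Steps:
I(k, n) = k
C = 6 (C = 0 + 6 = 6)
U(S) = 2 + 6*S
(10 + C)*U(I(-2, 1)) = (10 + 6)*(2 + 6*(-2)) = 16*(2 - 12) = 16*(-10) = -160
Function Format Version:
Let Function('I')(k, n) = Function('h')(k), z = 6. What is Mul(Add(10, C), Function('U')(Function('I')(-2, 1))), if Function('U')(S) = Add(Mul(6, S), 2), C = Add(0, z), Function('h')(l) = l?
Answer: -160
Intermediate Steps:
Function('I')(k, n) = k
C = 6 (C = Add(0, 6) = 6)
Function('U')(S) = Add(2, Mul(6, S))
Mul(Add(10, C), Function('U')(Function('I')(-2, 1))) = Mul(Add(10, 6), Add(2, Mul(6, -2))) = Mul(16, Add(2, -12)) = Mul(16, -10) = -160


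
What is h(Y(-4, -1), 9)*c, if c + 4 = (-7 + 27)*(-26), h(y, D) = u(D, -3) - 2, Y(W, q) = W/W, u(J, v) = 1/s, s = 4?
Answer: 917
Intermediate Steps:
u(J, v) = ¼ (u(J, v) = 1/4 = ¼)
Y(W, q) = 1
h(y, D) = -7/4 (h(y, D) = ¼ - 2 = -7/4)
c = -524 (c = -4 + (-7 + 27)*(-26) = -4 + 20*(-26) = -4 - 520 = -524)
h(Y(-4, -1), 9)*c = -7/4*(-524) = 917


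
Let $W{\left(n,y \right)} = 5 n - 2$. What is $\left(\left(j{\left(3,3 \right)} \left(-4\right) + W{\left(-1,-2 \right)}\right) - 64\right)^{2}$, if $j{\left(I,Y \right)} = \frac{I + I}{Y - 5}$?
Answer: $3481$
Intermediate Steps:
$j{\left(I,Y \right)} = \frac{2 I}{-5 + Y}$
$W{\left(n,y \right)} = -2 + 5 n$
$\left(\left(j{\left(3,3 \right)} \left(-4\right) + W{\left(-1,-2 \right)}\right) - 64\right)^{2} = \left(\left(2 \cdot 3 \frac{1}{-5 + 3} \left(-4\right) + \left(-2 + 5 \left(-1\right)\right)\right) - 64\right)^{2} = \left(\left(2 \cdot 3 \frac{1}{-2} \left(-4\right) - 7\right) - 64\right)^{2} = \left(\left(2 \cdot 3 \left(- \frac{1}{2}\right) \left(-4\right) - 7\right) - 64\right)^{2} = \left(\left(\left(-3\right) \left(-4\right) - 7\right) - 64\right)^{2} = \left(\left(12 - 7\right) - 64\right)^{2} = \left(5 - 64\right)^{2} = \left(-59\right)^{2} = 3481$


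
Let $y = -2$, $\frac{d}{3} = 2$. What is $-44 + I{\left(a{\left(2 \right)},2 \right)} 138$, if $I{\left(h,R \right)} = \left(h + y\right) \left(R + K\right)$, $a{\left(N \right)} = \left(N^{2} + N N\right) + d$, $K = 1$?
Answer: $4924$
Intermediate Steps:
$d = 6$ ($d = 3 \cdot 2 = 6$)
$a{\left(N \right)} = 6 + 2 N^{2}$ ($a{\left(N \right)} = \left(N^{2} + N N\right) + 6 = \left(N^{2} + N^{2}\right) + 6 = 2 N^{2} + 6 = 6 + 2 N^{2}$)
$I{\left(h,R \right)} = \left(1 + R\right) \left(-2 + h\right)$ ($I{\left(h,R \right)} = \left(h - 2\right) \left(R + 1\right) = \left(-2 + h\right) \left(1 + R\right) = \left(1 + R\right) \left(-2 + h\right)$)
$-44 + I{\left(a{\left(2 \right)},2 \right)} 138 = -44 + \left(-2 + \left(6 + 2 \cdot 2^{2}\right) - 4 + 2 \left(6 + 2 \cdot 2^{2}\right)\right) 138 = -44 + \left(-2 + \left(6 + 2 \cdot 4\right) - 4 + 2 \left(6 + 2 \cdot 4\right)\right) 138 = -44 + \left(-2 + \left(6 + 8\right) - 4 + 2 \left(6 + 8\right)\right) 138 = -44 + \left(-2 + 14 - 4 + 2 \cdot 14\right) 138 = -44 + \left(-2 + 14 - 4 + 28\right) 138 = -44 + 36 \cdot 138 = -44 + 4968 = 4924$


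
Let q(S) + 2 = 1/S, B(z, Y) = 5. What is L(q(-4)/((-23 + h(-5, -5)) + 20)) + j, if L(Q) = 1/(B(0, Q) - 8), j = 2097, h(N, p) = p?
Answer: 6290/3 ≈ 2096.7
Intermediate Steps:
q(S) = -2 + 1/S
L(Q) = -⅓ (L(Q) = 1/(5 - 8) = 1/(-3) = -⅓)
L(q(-4)/((-23 + h(-5, -5)) + 20)) + j = -⅓ + 2097 = 6290/3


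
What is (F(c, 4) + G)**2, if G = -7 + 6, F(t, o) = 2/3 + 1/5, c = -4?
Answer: 4/225 ≈ 0.017778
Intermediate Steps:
F(t, o) = 13/15 (F(t, o) = 2*(1/3) + 1*(1/5) = 2/3 + 1/5 = 13/15)
G = -1
(F(c, 4) + G)**2 = (13/15 - 1)**2 = (-2/15)**2 = 4/225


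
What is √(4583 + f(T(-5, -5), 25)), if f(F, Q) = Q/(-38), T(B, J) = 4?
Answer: √6616902/38 ≈ 67.693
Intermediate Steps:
f(F, Q) = -Q/38 (f(F, Q) = Q*(-1/38) = -Q/38)
√(4583 + f(T(-5, -5), 25)) = √(4583 - 1/38*25) = √(4583 - 25/38) = √(174129/38) = √6616902/38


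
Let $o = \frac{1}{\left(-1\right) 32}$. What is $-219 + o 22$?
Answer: $- \frac{3515}{16} \approx -219.69$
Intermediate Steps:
$o = - \frac{1}{32}$ ($o = \frac{1}{-32} = - \frac{1}{32} \approx -0.03125$)
$-219 + o 22 = -219 - \frac{11}{16} = - \frac{3515}{16}$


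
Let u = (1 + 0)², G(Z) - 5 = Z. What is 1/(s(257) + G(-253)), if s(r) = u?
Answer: -1/247 ≈ -0.0040486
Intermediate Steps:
G(Z) = 5 + Z
u = 1 (u = 1² = 1)
s(r) = 1
1/(s(257) + G(-253)) = 1/(1 + (5 - 253)) = 1/(1 - 248) = 1/(-247) = -1/247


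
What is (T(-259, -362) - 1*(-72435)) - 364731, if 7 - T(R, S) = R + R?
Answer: -291771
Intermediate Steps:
T(R, S) = 7 - 2*R (T(R, S) = 7 - (R + R) = 7 - 2*R)
(T(-259, -362) - 1*(-72435)) - 364731 = ((7 - 2*(-259)) - 1*(-72435)) - 364731 = ((7 + 518) + 72435) - 364731 = (525 + 72435) - 364731 = 72960 - 364731 = -291771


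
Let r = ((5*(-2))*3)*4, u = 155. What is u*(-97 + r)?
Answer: -33635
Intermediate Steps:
r = -120 (r = -10*3*4 = -30*4 = -120)
u*(-97 + r) = 155*(-97 - 120) = 155*(-217) = -33635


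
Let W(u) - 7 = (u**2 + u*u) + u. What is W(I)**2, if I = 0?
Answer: 49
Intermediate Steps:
W(u) = 7 + u + 2*u**2 (W(u) = 7 + ((u**2 + u*u) + u) = 7 + ((u**2 + u**2) + u) = 7 + (2*u**2 + u) = 7 + (u + 2*u**2) = 7 + u + 2*u**2)
W(I)**2 = (7 + 0 + 2*0**2)**2 = (7 + 0 + 2*0)**2 = (7 + 0 + 0)**2 = 7**2 = 49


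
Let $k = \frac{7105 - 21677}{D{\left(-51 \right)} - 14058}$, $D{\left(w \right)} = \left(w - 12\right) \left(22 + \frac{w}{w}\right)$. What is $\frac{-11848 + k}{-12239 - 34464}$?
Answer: $\frac{183712364}{724223421} \approx 0.25367$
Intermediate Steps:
$D{\left(w \right)} = -276 + 23 w$ ($D{\left(w \right)} = \left(-12 + w\right) \left(22 + 1\right) = \left(-12 + w\right) 23 = -276 + 23 w$)
$k = \frac{14572}{15507}$ ($k = \frac{7105 - 21677}{\left(-276 + 23 \left(-51\right)\right) - 14058} = - \frac{14572}{\left(-276 - 1173\right) - 14058} = - \frac{14572}{-1449 - 14058} = - \frac{14572}{-15507} = \left(-14572\right) \left(- \frac{1}{15507}\right) = \frac{14572}{15507} \approx 0.9397$)
$\frac{-11848 + k}{-12239 - 34464} = \frac{-11848 + \frac{14572}{15507}}{-12239 - 34464} = - \frac{183712364}{15507 \left(-46703\right)} = \left(- \frac{183712364}{15507}\right) \left(- \frac{1}{46703}\right) = \frac{183712364}{724223421}$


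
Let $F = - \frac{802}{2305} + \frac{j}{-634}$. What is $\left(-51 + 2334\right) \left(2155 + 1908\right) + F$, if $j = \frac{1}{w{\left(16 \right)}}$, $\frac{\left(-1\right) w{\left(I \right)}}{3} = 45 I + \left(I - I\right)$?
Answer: $\frac{1171188090771529}{126262368} \approx 9.2758 \cdot 10^{6}$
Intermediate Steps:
$w{\left(I \right)} = - 135 I$ ($w{\left(I \right)} = - 3 \left(45 I + \left(I - I\right)\right) = - 3 \left(45 I + 0\right) = - 3 \cdot 45 I = - 135 I$)
$j = - \frac{1}{2160}$ ($j = \frac{1}{\left(-135\right) 16} = \frac{1}{-2160} = - \frac{1}{2160} \approx -0.00046296$)
$F = - \frac{43931543}{126262368}$ ($F = - \frac{802}{2305} - \frac{1}{2160 \left(-634\right)} = \left(-802\right) \frac{1}{2305} - - \frac{1}{1369440} = - \frac{802}{2305} + \frac{1}{1369440} = - \frac{43931543}{126262368} \approx -0.34794$)
$\left(-51 + 2334\right) \left(2155 + 1908\right) + F = \left(-51 + 2334\right) \left(2155 + 1908\right) - \frac{43931543}{126262368} = 2283 \cdot 4063 - \frac{43931543}{126262368} = 9275829 - \frac{43931543}{126262368} = \frac{1171188090771529}{126262368}$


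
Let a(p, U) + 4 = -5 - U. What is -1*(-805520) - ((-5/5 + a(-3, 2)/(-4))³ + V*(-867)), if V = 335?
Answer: 70141417/64 ≈ 1.0960e+6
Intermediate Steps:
a(p, U) = -9 - U (a(p, U) = -4 + (-5 - U) = -9 - U)
-1*(-805520) - ((-5/5 + a(-3, 2)/(-4))³ + V*(-867)) = -1*(-805520) - ((-5/5 + (-9 - 1*2)/(-4))³ + 335*(-867)) = 805520 - ((-5*⅕ + (-9 - 2)*(-¼))³ - 290445) = 805520 - ((-1 - 11*(-¼))³ - 290445) = 805520 - ((-1 + 11/4)³ - 290445) = 805520 - ((7/4)³ - 290445) = 805520 - (343/64 - 290445) = 805520 - 1*(-18588137/64) = 805520 + 18588137/64 = 70141417/64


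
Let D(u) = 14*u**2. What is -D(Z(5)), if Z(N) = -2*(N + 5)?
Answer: -5600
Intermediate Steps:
Z(N) = -10 - 2*N (Z(N) = -2*(5 + N) = -10 - 2*N)
-D(Z(5)) = -14*(-10 - 2*5)**2 = -14*(-10 - 10)**2 = -14*(-20)**2 = -14*400 = -1*5600 = -5600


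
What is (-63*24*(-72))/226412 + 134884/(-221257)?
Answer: -1613108540/12523809971 ≈ -0.12880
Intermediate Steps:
(-63*24*(-72))/226412 + 134884/(-221257) = -1512*(-72)*(1/226412) + 134884*(-1/221257) = 108864*(1/226412) - 134884/221257 = 27216/56603 - 134884/221257 = -1613108540/12523809971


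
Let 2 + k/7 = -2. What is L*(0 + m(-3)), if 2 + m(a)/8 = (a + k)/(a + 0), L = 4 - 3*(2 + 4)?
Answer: -2800/3 ≈ -933.33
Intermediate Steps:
k = -28 (k = -14 + 7*(-2) = -14 - 14 = -28)
L = -14 (L = 4 - 3*6 = 4 - 1*18 = 4 - 18 = -14)
m(a) = -16 + 8*(-28 + a)/a (m(a) = -16 + 8*((a - 28)/(a + 0)) = -16 + 8*((-28 + a)/a) = -16 + 8*(-28 + a)/a)
L*(0 + m(-3)) = -14*(0 + (-8 - 224/(-3))) = -14*(0 + (-8 - 224*(-1/3))) = -14*(0 + (-8 + 224/3)) = -14*(0 + 200/3) = -14*200/3 = -2800/3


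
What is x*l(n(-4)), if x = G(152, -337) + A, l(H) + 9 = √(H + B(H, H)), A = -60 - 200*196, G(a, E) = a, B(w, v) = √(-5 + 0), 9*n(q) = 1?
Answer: 351972 - 13036*√(1 + 9*I*√5) ≈ 3.0958e+5 - 40337.0*I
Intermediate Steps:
n(q) = ⅑ (n(q) = (⅑)*1 = ⅑)
B(w, v) = I*√5 (B(w, v) = √(-5) = I*√5)
A = -39260 (A = -60 - 39200 = -39260)
l(H) = -9 + √(H + I*√5)
x = -39108 (x = 152 - 39260 = -39108)
x*l(n(-4)) = -39108*(-9 + √(⅑ + I*√5)) = 351972 - 39108*√(⅑ + I*√5)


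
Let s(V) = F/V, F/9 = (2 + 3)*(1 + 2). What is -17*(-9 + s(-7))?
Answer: 3366/7 ≈ 480.86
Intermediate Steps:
F = 135 (F = 9*((2 + 3)*(1 + 2)) = 9*(5*3) = 9*15 = 135)
s(V) = 135/V
-17*(-9 + s(-7)) = -17*(-9 + 135/(-7)) = -17*(-9 + 135*(-1/7)) = -17*(-9 - 135/7) = -17*(-198/7) = 3366/7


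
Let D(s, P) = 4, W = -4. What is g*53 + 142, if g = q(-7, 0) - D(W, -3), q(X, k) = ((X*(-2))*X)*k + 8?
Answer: 354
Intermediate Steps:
q(X, k) = 8 - 2*k*X² (q(X, k) = ((-2*X)*X)*k + 8 = (-2*X²)*k + 8 = -2*k*X² + 8 = 8 - 2*k*X²)
g = 4 (g = (8 - 2*0*(-7)²) - 1*4 = (8 - 2*0*49) - 4 = (8 + 0) - 4 = 8 - 4 = 4)
g*53 + 142 = 4*53 + 142 = 212 + 142 = 354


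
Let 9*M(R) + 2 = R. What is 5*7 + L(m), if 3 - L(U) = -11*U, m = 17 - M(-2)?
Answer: 2069/9 ≈ 229.89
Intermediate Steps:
M(R) = -2/9 + R/9
m = 157/9 (m = 17 - (-2/9 + (⅑)*(-2)) = 17 - (-2/9 - 2/9) = 17 - 1*(-4/9) = 17 + 4/9 = 157/9 ≈ 17.444)
L(U) = 3 + 11*U (L(U) = 3 - (-11)*U = 3 + 11*U)
5*7 + L(m) = 5*7 + (3 + 11*(157/9)) = 35 + (3 + 1727/9) = 35 + 1754/9 = 2069/9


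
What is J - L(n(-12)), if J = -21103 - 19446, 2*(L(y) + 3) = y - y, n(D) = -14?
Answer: -40546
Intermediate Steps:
L(y) = -3 (L(y) = -3 + (y - y)/2 = -3 + (½)*0 = -3 + 0 = -3)
J = -40549
J - L(n(-12)) = -40549 - 1*(-3) = -40549 + 3 = -40546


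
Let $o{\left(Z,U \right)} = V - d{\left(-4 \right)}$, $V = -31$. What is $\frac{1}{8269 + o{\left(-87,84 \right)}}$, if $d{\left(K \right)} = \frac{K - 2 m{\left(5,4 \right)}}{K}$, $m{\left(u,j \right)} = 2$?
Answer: $\frac{1}{8236} \approx 0.00012142$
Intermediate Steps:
$d{\left(K \right)} = \frac{-4 + K}{K}$ ($d{\left(K \right)} = \frac{K - 4}{K} = \frac{-4 + K}{K}$)
$o{\left(Z,U \right)} = -33$ ($o{\left(Z,U \right)} = -31 - \frac{-4 - 4}{-4} = -31 - \left(- \frac{1}{4}\right) \left(-8\right) = -31 - 2 = -33$)
$\frac{1}{8269 + o{\left(-87,84 \right)}} = \frac{1}{8269 - 33} = \frac{1}{8236}$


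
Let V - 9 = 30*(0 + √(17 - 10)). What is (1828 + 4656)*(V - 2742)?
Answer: -17720772 + 194520*√7 ≈ -1.7206e+7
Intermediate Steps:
V = 9 + 30*√7 (V = 9 + 30*(0 + √(17 - 10)) = 9 + 30*(0 + √7) = 9 + 30*√7 ≈ 88.373)
(1828 + 4656)*(V - 2742) = (1828 + 4656)*((9 + 30*√7) - 2742) = 6484*(-2733 + 30*√7) = -17720772 + 194520*√7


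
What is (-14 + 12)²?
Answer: 4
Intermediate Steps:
(-14 + 12)² = (-2)² = 4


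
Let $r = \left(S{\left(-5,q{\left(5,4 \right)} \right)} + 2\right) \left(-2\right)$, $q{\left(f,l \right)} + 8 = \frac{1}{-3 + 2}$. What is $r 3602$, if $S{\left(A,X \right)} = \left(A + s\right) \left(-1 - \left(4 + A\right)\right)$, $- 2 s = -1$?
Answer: $-14408$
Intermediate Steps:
$s = \frac{1}{2}$ ($s = \left(- \frac{1}{2}\right) \left(-1\right) = \frac{1}{2} \approx 0.5$)
$q{\left(f,l \right)} = -9$ ($q{\left(f,l \right)} = -8 + \frac{1}{-3 + 2} = -8 + \frac{1}{-1} = -8 - 1 = -9$)
$S{\left(A,X \right)} = \left(\frac{1}{2} + A\right) \left(-5 - A\right)$ ($S{\left(A,X \right)} = \left(A + \frac{1}{2}\right) \left(-1 - \left(4 + A\right)\right) = \left(\frac{1}{2} + A\right) \left(-5 - A\right)$)
$r = -4$ ($r = \left(\left(- \frac{5}{2} - \left(-5\right)^{2} - - \frac{55}{2}\right) + 2\right) \left(-2\right) = \left(\left(- \frac{5}{2} - 25 + \frac{55}{2}\right) + 2\right) \left(-2\right) = \left(0 + 2\right) \left(-2\right) = 2 \left(-2\right) = -4$)
$r 3602 = \left(-4\right) 3602 = -14408$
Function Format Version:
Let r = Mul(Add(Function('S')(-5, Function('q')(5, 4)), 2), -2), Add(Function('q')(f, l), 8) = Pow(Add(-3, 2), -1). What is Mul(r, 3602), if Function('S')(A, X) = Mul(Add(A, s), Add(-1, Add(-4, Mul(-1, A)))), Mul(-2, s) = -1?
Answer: -14408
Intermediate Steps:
s = Rational(1, 2) (s = Mul(Rational(-1, 2), -1) = Rational(1, 2) ≈ 0.50000)
Function('q')(f, l) = -9 (Function('q')(f, l) = Add(-8, Pow(Add(-3, 2), -1)) = Add(-8, Pow(-1, -1)) = Add(-8, -1) = -9)
Function('S')(A, X) = Mul(Add(Rational(1, 2), A), Add(-5, Mul(-1, A))) (Function('S')(A, X) = Mul(Add(A, Rational(1, 2)), Add(-1, Add(-4, Mul(-1, A)))) = Mul(Add(Rational(1, 2), A), Add(-5, Mul(-1, A))))
r = -4 (r = Mul(Add(Add(Rational(-5, 2), Mul(-1, Pow(-5, 2)), Mul(Rational(-11, 2), -5)), 2), -2) = Mul(Add(Add(Rational(-5, 2), Mul(-1, 25), Rational(55, 2)), 2), -2) = Mul(Add(Add(Rational(-5, 2), -25, Rational(55, 2)), 2), -2) = Mul(Add(0, 2), -2) = Mul(2, -2) = -4)
Mul(r, 3602) = Mul(-4, 3602) = -14408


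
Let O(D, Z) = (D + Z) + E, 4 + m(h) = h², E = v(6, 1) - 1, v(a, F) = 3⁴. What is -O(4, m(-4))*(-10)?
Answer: 960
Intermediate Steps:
v(a, F) = 81
E = 80 (E = 81 - 1 = 80)
m(h) = -4 + h²
O(D, Z) = 80 + D + Z (O(D, Z) = (D + Z) + 80 = 80 + D + Z)
-O(4, m(-4))*(-10) = -(80 + 4 + (-4 + (-4)²))*(-10) = -(80 + 4 + (-4 + 16))*(-10) = -(80 + 4 + 12)*(-10) = -1*96*(-10) = -96*(-10) = 960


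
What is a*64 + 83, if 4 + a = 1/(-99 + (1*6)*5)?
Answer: -12001/69 ≈ -173.93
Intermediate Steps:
a = -277/69 (a = -4 + 1/(-99 + (1*6)*5) = -4 + 1/(-99 + 6*5) = -4 + 1/(-99 + 30) = -4 + 1/(-69) = -4 - 1/69 = -277/69 ≈ -4.0145)
a*64 + 83 = -277/69*64 + 83 = -17728/69 + 83 = -12001/69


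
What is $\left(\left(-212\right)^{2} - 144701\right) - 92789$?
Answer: $-192546$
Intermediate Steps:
$\left(\left(-212\right)^{2} - 144701\right) - 92789 = \left(44944 - 144701\right) - 92789 = -99757 - 92789 = -192546$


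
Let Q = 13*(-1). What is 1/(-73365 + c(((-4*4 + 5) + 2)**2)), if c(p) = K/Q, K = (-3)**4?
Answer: -13/953826 ≈ -1.3629e-5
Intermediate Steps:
K = 81
Q = -13
c(p) = -81/13 (c(p) = 81/(-13) = 81*(-1/13) = -81/13)
1/(-73365 + c(((-4*4 + 5) + 2)**2)) = 1/(-73365 - 81/13) = 1/(-953826/13) = -13/953826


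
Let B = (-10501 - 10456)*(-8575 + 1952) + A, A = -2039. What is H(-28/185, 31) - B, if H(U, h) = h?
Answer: -138796141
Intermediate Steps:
B = 138796172 (B = (-10501 - 10456)*(-8575 + 1952) - 2039 = -20957*(-6623) - 2039 = 138798211 - 2039 = 138796172)
H(-28/185, 31) - B = 31 - 1*138796172 = 31 - 138796172 = -138796141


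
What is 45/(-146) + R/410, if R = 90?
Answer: -531/5986 ≈ -0.088707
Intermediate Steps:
45/(-146) + R/410 = 45/(-146) + 90/410 = 45*(-1/146) + 90*(1/410) = -45/146 + 9/41 = -531/5986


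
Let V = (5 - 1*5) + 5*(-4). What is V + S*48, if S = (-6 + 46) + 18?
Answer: 2764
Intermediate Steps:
S = 58 (S = 40 + 18 = 58)
V = -20 (V = (5 - 5) - 20 = 0 - 20 = -20)
V + S*48 = -20 + 58*48 = -20 + 2784 = 2764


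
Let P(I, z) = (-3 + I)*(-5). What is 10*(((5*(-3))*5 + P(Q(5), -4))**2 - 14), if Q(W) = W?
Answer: 72110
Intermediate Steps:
P(I, z) = 15 - 5*I
10*(((5*(-3))*5 + P(Q(5), -4))**2 - 14) = 10*(((5*(-3))*5 + (15 - 5*5))**2 - 14) = 10*((-15*5 + (15 - 25))**2 - 14) = 10*((-75 - 10)**2 - 14) = 10*((-85)**2 - 14) = 10*(7225 - 14) = 10*7211 = 72110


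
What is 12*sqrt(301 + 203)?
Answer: 72*sqrt(14) ≈ 269.40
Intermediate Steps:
12*sqrt(301 + 203) = 12*sqrt(504) = 12*(6*sqrt(14)) = 72*sqrt(14)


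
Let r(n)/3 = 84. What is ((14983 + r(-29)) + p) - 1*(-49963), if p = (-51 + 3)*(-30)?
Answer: 66638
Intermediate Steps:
p = 1440 (p = -48*(-30) = 1440)
r(n) = 252 (r(n) = 3*84 = 252)
((14983 + r(-29)) + p) - 1*(-49963) = ((14983 + 252) + 1440) - 1*(-49963) = (15235 + 1440) + 49963 = 16675 + 49963 = 66638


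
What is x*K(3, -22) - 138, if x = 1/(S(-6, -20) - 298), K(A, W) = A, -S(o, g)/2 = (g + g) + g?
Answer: -24567/178 ≈ -138.02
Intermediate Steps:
S(o, g) = -6*g (S(o, g) = -2*((g + g) + g) = -2*(2*g + g) = -6*g)
x = -1/178 (x = 1/(-6*(-20) - 298) = 1/(120 - 298) = 1/(-178) = -1/178 ≈ -0.0056180)
x*K(3, -22) - 138 = -1/178*3 - 138 = -3/178 - 138 = -24567/178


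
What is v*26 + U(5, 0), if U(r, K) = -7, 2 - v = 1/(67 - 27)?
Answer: 887/20 ≈ 44.350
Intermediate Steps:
v = 79/40 (v = 2 - 1/(67 - 27) = 2 - 1/40 = 79/40 ≈ 1.9750)
v*26 + U(5, 0) = (79/40)*26 - 7 = 1027/20 - 7 = 887/20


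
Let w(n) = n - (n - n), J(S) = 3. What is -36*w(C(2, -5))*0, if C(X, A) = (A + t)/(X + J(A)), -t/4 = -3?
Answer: 0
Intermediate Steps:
t = 12 (t = -4*(-3) = 12)
C(X, A) = (12 + A)/(3 + X) (C(X, A) = (A + 12)/(X + 3) = (12 + A)/(3 + X))
w(n) = n (w(n) = n - 1*0 = n + 0 = n)
-36*w(C(2, -5))*0 = -36*(12 - 5)/(3 + 2)*0 = -36*7/5*0 = -252/5*0 = 0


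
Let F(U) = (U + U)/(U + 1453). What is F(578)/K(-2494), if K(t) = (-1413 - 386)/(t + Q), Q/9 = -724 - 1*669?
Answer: 17375836/3653769 ≈ 4.7556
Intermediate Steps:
Q = -12537 (Q = 9*(-724 - 1*669) = 9*(-724 - 669) = 9*(-1393) = -12537)
F(U) = 2*U/(1453 + U) (F(U) = (2*U)/(1453 + U) = 2*U/(1453 + U))
K(t) = -1799/(-12537 + t) (K(t) = (-1413 - 386)/(t - 12537) = -1799/(-12537 + t))
F(578)/K(-2494) = (2*578/(1453 + 578))/((-1799/(-12537 - 2494))) = (2*578/2031)/((-1799/(-15031))) = (2*578*(1/2031))/((-1799*(-1/15031))) = 1156/(2031*(1799/15031)) = (1156/2031)*(15031/1799) = 17375836/3653769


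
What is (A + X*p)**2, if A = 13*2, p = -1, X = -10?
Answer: 1296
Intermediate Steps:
A = 26
(A + X*p)**2 = (26 - 10*(-1))**2 = (26 + 10)**2 = 36**2 = 1296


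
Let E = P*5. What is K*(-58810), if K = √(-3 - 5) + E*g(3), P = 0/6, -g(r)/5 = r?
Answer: -117620*I*√2 ≈ -1.6634e+5*I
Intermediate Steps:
g(r) = -5*r
P = 0 (P = 0*(⅙) = 0)
E = 0 (E = 0*5 = 0)
K = 2*I*√2 (K = √(-3 - 5) + 0*(-5*3) = √(-8) + 0*(-15) = 2*I*√2 + 0 = 2*I*√2 ≈ 2.8284*I)
K*(-58810) = (2*I*√2)*(-58810) = -117620*I*√2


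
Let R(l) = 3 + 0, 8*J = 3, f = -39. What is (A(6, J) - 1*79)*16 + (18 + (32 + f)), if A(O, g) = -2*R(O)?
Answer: -1349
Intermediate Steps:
J = 3/8 (J = (⅛)*3 = 3/8 ≈ 0.37500)
R(l) = 3
A(O, g) = -6 (A(O, g) = -2*3 = -6)
(A(6, J) - 1*79)*16 + (18 + (32 + f)) = (-6 - 1*79)*16 + (18 + (32 - 39)) = (-6 - 79)*16 + (18 - 7) = -85*16 + 11 = -1360 + 11 = -1349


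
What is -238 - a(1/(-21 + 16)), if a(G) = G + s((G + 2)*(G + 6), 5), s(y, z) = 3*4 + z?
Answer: -1274/5 ≈ -254.80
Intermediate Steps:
s(y, z) = 12 + z
a(G) = 17 + G (a(G) = G + (12 + 5) = G + 17 = 17 + G)
-238 - a(1/(-21 + 16)) = -238 - (17 + 1/(-21 + 16)) = -238 - (17 + 1/(-5)) = -238 - (17 - ⅕) = -238 - 1*84/5 = -238 - 84/5 = -1274/5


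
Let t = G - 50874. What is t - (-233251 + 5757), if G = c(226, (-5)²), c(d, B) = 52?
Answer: 176672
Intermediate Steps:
G = 52
t = -50822 (t = 52 - 50874 = -50822)
t - (-233251 + 5757) = -50822 - (-233251 + 5757) = -50822 - 1*(-227494) = -50822 + 227494 = 176672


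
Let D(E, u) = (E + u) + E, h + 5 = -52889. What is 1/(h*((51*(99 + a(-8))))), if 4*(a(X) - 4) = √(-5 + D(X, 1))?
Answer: I/(1348797*(√5 - 206*I)) ≈ -3.5986e-9 + 3.9062e-11*I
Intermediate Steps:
h = -52894 (h = -5 - 52889 = -52894)
D(E, u) = u + 2*E
a(X) = 4 + √(-4 + 2*X)/4 (a(X) = 4 + √(-5 + (1 + 2*X))/4 = 4 + √(-4 + 2*X)/4)
1/(h*((51*(99 + a(-8))))) = 1/((-52894)*((51*(99 + (4 + √(-4 + 2*(-8))/4))))) = -1/(51*(99 + (4 + √(-4 - 16)/4)))/52894 = -1/(51*(99 + (4 + √(-20)/4)))/52894 = -1/(51*(99 + (4 + (2*I*√5)/4)))/52894 = -1/(51*(99 + (4 + I*√5/2)))/52894 = -1/(51*(103 + I*√5/2))/52894 = -1/(52894*(5253 + 51*I*√5/2))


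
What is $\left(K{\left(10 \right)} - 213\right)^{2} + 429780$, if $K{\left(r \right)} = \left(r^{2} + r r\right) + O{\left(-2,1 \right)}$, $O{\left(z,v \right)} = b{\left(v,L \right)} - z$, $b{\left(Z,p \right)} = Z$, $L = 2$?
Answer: $429880$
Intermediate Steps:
$O{\left(z,v \right)} = v - z$
$K{\left(r \right)} = 3 + 2 r^{2}$ ($K{\left(r \right)} = \left(r^{2} + r r\right) + \left(1 - -2\right) = \left(r^{2} + r^{2}\right) + \left(1 + 2\right) = 2 r^{2} + 3 = 3 + 2 r^{2}$)
$\left(K{\left(10 \right)} - 213\right)^{2} + 429780 = \left(\left(3 + 2 \cdot 10^{2}\right) - 213\right)^{2} + 429780 = \left(\left(3 + 2 \cdot 100\right) - 213\right)^{2} + 429780 = \left(\left(3 + 200\right) - 213\right)^{2} + 429780 = \left(203 - 213\right)^{2} + 429780 = \left(-10\right)^{2} + 429780 = 100 + 429780 = 429880$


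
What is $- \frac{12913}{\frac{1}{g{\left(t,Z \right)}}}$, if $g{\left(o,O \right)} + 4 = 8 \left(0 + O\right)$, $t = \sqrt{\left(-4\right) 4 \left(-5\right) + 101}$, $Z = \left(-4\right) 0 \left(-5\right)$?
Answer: $51652$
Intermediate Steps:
$Z = 0$ ($Z = 0 \left(-5\right) = 0$)
$t = \sqrt{181}$ ($t = \sqrt{\left(-16\right) \left(-5\right) + 101} = \sqrt{80 + 101} = \sqrt{181} \approx 13.454$)
$g{\left(o,O \right)} = -4 + 8 O$ ($g{\left(o,O \right)} = -4 + 8 \left(0 + O\right) = -4 + 8 O$)
$- \frac{12913}{\frac{1}{g{\left(t,Z \right)}}} = - \frac{12913}{\frac{1}{-4 + 8 \cdot 0}} = - \frac{12913}{\frac{1}{-4 + 0}} = - \frac{12913}{\frac{1}{-4}} = - \frac{12913}{- \frac{1}{4}} = \left(-12913\right) \left(-4\right) = 51652$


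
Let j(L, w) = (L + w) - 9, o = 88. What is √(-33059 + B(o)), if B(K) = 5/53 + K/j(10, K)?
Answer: I*√735541593098/4717 ≈ 181.82*I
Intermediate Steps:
j(L, w) = -9 + L + w
B(K) = 5/53 + K/(1 + K) (B(K) = 5/53 + K/(-9 + 10 + K) = 5*(1/53) + K/(1 + K) = 5/53 + K/(1 + K))
√(-33059 + B(o)) = √(-33059 + (5 + 58*88)/(53*(1 + 88))) = √(-33059 + (1/53)*(5 + 5104)/89) = √(-33059 + (1/53)*(1/89)*5109) = √(-33059 + 5109/4717) = √(-155934194/4717) = I*√735541593098/4717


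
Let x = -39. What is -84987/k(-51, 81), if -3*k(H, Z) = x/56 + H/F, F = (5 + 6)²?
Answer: -575871912/2525 ≈ -2.2807e+5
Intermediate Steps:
F = 121 (F = 11² = 121)
k(H, Z) = 13/56 - H/363 (k(H, Z) = -(-39/56 + H/121)/3 = 13/56 - H/363)
-84987/k(-51, 81) = -84987/(13/56 - 1/363*(-51)) = -84987/(13/56 + 17/121) = -84987/2525/6776 = -84987*6776/2525 = -575871912/2525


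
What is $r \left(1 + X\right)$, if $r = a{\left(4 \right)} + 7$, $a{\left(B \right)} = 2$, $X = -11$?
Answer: $-90$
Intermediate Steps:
$r = 9$ ($r = 2 + 7 = 9$)
$r \left(1 + X\right) = 9 \left(1 - 11\right) = 9 \left(-10\right) = -90$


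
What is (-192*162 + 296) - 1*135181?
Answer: -165989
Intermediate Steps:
(-192*162 + 296) - 1*135181 = (-31104 + 296) - 135181 = -30808 - 135181 = -165989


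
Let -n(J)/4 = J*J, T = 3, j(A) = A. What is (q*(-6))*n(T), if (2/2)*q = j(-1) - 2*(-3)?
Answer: 1080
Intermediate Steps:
n(J) = -4*J**2 (n(J) = -4*J*J = -4*J**2)
q = 5 (q = -1 - 2*(-3) = -1 - 1*(-6) = -1 + 6 = 5)
(q*(-6))*n(T) = (5*(-6))*(-4*3**2) = -(-120)*9 = -30*(-36) = 1080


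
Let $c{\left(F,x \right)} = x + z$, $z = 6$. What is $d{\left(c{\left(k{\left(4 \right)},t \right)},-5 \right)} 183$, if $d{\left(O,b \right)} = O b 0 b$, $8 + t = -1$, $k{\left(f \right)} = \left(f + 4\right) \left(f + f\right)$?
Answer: $0$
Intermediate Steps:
$k{\left(f \right)} = 2 f \left(4 + f\right)$ ($k{\left(f \right)} = \left(4 + f\right) 2 f = 2 f \left(4 + f\right)$)
$t = -9$ ($t = -8 - 1 = -9$)
$c{\left(F,x \right)} = 6 + x$ ($c{\left(F,x \right)} = x + 6 = 6 + x$)
$d{\left(O,b \right)} = 0$ ($d{\left(O,b \right)} = O 0 b = O 0 = 0$)
$d{\left(c{\left(k{\left(4 \right)},t \right)},-5 \right)} 183 = 0 \cdot 183 = 0$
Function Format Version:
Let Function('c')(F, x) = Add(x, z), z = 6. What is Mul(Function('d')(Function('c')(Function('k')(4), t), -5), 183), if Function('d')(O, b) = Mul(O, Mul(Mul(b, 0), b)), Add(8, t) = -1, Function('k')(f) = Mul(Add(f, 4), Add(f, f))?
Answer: 0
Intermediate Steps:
Function('k')(f) = Mul(2, f, Add(4, f)) (Function('k')(f) = Mul(Add(4, f), Mul(2, f)) = Mul(2, f, Add(4, f)))
t = -9 (t = Add(-8, -1) = -9)
Function('c')(F, x) = Add(6, x) (Function('c')(F, x) = Add(x, 6) = Add(6, x))
Function('d')(O, b) = 0 (Function('d')(O, b) = Mul(O, Mul(0, b)) = Mul(O, 0) = 0)
Mul(Function('d')(Function('c')(Function('k')(4), t), -5), 183) = Mul(0, 183) = 0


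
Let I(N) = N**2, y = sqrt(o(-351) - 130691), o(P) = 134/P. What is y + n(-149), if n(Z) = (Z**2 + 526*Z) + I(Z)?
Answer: -33972 + 5*I*sqrt(71561373)/117 ≈ -33972.0 + 361.51*I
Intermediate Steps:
y = 5*I*sqrt(71561373)/117 (y = sqrt(134/(-351) - 130691) = sqrt(134*(-1/351) - 130691) = sqrt(-134/351 - 130691) = sqrt(-45872675/351) = 5*I*sqrt(71561373)/117 ≈ 361.51*I)
n(Z) = 2*Z**2 + 526*Z (n(Z) = (Z**2 + 526*Z) + Z**2 = 2*Z**2 + 526*Z)
y + n(-149) = 5*I*sqrt(71561373)/117 + 2*(-149)*(263 - 149) = 5*I*sqrt(71561373)/117 + 2*(-149)*114 = 5*I*sqrt(71561373)/117 - 33972 = -33972 + 5*I*sqrt(71561373)/117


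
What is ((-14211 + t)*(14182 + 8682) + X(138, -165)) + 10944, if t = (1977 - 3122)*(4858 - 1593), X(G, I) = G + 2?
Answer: -85800258420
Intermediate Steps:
X(G, I) = 2 + G
t = -3738425 (t = -1145*3265 = -3738425)
((-14211 + t)*(14182 + 8682) + X(138, -165)) + 10944 = ((-14211 - 3738425)*(14182 + 8682) + (2 + 138)) + 10944 = (-3752636*22864 + 140) + 10944 = (-85800269504 + 140) + 10944 = -85800269364 + 10944 = -85800258420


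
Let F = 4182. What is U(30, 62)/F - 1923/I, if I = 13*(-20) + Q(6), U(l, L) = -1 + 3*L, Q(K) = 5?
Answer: 158611/20910 ≈ 7.5854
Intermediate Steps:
I = -255 (I = 13*(-20) + 5 = -260 + 5 = -255)
U(30, 62)/F - 1923/I = (-1 + 3*62)/4182 - 1923/(-255) = (-1 + 186)*(1/4182) - 1923*(-1/255) = 185*(1/4182) + 641/85 = 185/4182 + 641/85 = 158611/20910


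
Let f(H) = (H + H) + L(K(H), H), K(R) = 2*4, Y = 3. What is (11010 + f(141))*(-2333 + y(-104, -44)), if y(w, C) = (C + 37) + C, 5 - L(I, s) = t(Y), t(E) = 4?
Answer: -26922512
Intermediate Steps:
K(R) = 8
L(I, s) = 1 (L(I, s) = 5 - 1*4 = 5 - 4 = 1)
y(w, C) = 37 + 2*C (y(w, C) = (37 + C) + C = 37 + 2*C)
f(H) = 1 + 2*H (f(H) = (H + H) + 1 = 2*H + 1 = 1 + 2*H)
(11010 + f(141))*(-2333 + y(-104, -44)) = (11010 + (1 + 2*141))*(-2333 + (37 + 2*(-44))) = (11010 + (1 + 282))*(-2333 + (37 - 88)) = (11010 + 283)*(-2333 - 51) = 11293*(-2384) = -26922512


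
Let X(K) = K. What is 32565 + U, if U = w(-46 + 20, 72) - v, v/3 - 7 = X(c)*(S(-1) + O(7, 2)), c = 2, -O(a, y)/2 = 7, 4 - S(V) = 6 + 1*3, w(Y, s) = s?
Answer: 32730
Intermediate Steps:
S(V) = -5 (S(V) = 4 - (6 + 1*3) = 4 - (6 + 3) = 4 - 1*9 = 4 - 9 = -5)
O(a, y) = -14 (O(a, y) = -2*7 = -14)
v = -93 (v = 21 + 3*(2*(-5 - 14)) = 21 + 3*(2*(-19)) = 21 + 3*(-38) = 21 - 114 = -93)
U = 165 (U = 72 - 1*(-93) = 72 + 93 = 165)
32565 + U = 32565 + 165 = 32730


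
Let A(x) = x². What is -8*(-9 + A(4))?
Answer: -56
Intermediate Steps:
-8*(-9 + A(4)) = -8*(-9 + 4²) = -8*(-9 + 16) = -8*7 = -56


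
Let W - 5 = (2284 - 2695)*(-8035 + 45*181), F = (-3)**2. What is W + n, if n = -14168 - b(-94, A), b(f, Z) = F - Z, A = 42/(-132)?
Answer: -1306411/22 ≈ -59382.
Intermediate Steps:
F = 9
A = -7/22 (A = 42*(-1/132) = -7/22 ≈ -0.31818)
b(f, Z) = 9 - Z
n = -311901/22 (n = -14168 - (9 - 1*(-7/22)) = -14168 - (9 + 7/22) = -14168 - 1*205/22 = -14168 - 205/22 = -311901/22 ≈ -14177.)
W = -45205 (W = 5 + (2284 - 2695)*(-8035 + 45*181) = 5 - 411*(-8035 + 8145) = 5 - 411*110 = 5 - 45210 = -45205)
W + n = -45205 - 311901/22 = -1306411/22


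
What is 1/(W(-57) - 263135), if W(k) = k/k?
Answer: -1/263134 ≈ -3.8003e-6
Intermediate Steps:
W(k) = 1
1/(W(-57) - 263135) = 1/(1 - 263135) = 1/(-263134) = -1/263134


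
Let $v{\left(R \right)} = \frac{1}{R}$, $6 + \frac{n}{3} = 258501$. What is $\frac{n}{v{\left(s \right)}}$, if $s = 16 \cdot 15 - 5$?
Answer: $182238975$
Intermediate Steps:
$s = 235$ ($s = 240 - 5 = 235$)
$n = 775485$ ($n = -18 + 3 \cdot 258501 = -18 + 775503 = 775485$)
$\frac{n}{v{\left(s \right)}} = \frac{775485}{\frac{1}{235}} = 775485 \frac{1}{\frac{1}{235}} = 775485 \cdot 235 = 182238975$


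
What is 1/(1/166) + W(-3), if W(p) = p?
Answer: 163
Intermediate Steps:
1/(1/166) + W(-3) = 1/(1/166) - 3 = 166 - 3 = 163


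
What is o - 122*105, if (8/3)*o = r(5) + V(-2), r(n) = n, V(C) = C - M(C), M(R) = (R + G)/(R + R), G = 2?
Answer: -102471/8 ≈ -12809.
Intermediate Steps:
M(R) = (2 + R)/(2*R) (M(R) = (R + 2)/(R + R) = (2 + R)/((2*R)) = (2 + R)*(1/(2*R)) = (2 + R)/(2*R))
V(C) = C - (2 + C)/(2*C)
o = 9/8 (o = 3*(5 + (-½ - 2 - 1/(-2)))/8 = 3*(5 + (-½ - 2 - 1*(-½)))/8 = 3*(5 + (-½ - 2 + ½))/8 = 3*(5 - 2)/8 = (3/8)*3 = 9/8 ≈ 1.1250)
o - 122*105 = 9/8 - 122*105 = 9/8 - 12810 = -102471/8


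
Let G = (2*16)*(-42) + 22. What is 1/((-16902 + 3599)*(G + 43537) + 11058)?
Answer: -1/561575087 ≈ -1.7807e-9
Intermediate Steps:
G = -1322 (G = 32*(-42) + 22 = -1344 + 22 = -1322)
1/((-16902 + 3599)*(G + 43537) + 11058) = 1/((-16902 + 3599)*(-1322 + 43537) + 11058) = 1/(-13303*42215 + 11058) = 1/(-561586145 + 11058) = 1/(-561575087) = -1/561575087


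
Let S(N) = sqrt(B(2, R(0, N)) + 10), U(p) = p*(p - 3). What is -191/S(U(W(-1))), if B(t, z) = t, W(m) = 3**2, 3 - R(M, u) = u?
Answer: -191*sqrt(3)/6 ≈ -55.137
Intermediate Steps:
R(M, u) = 3 - u
W(m) = 9
U(p) = p*(-3 + p)
S(N) = 2*sqrt(3) (S(N) = sqrt(2 + 10) = sqrt(12) = 2*sqrt(3))
-191/S(U(W(-1))) = -191*sqrt(3)/6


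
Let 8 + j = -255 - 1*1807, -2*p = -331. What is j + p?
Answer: -3809/2 ≈ -1904.5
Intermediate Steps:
p = 331/2 (p = -½*(-331) = 331/2 ≈ 165.50)
j = -2070 (j = -8 + (-255 - 1*1807) = -8 + (-255 - 1807) = -8 - 2062 = -2070)
j + p = -2070 + 331/2 = -3809/2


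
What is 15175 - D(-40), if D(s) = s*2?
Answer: 15255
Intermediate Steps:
D(s) = 2*s
15175 - D(-40) = 15175 - 2*(-40) = 15175 - 1*(-80) = 15175 + 80 = 15255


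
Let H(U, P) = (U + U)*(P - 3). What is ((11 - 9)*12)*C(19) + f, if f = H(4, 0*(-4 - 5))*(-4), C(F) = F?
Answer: 552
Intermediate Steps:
H(U, P) = 2*U*(-3 + P) (H(U, P) = (2*U)*(-3 + P) = 2*U*(-3 + P))
f = 96 (f = (2*4*(-3 + 0*(-4 - 5)))*(-4) = (2*4*(-3 + 0*(-9)))*(-4) = (2*4*(-3 + 0))*(-4) = (2*4*(-3))*(-4) = -24*(-4) = 96)
((11 - 9)*12)*C(19) + f = ((11 - 9)*12)*19 + 96 = (2*12)*19 + 96 = 24*19 + 96 = 456 + 96 = 552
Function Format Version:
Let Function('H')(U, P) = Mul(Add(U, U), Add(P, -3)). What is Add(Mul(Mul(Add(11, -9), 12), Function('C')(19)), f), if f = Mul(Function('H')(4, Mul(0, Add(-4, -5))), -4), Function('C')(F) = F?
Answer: 552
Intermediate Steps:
Function('H')(U, P) = Mul(2, U, Add(-3, P)) (Function('H')(U, P) = Mul(Mul(2, U), Add(-3, P)) = Mul(2, U, Add(-3, P)))
f = 96 (f = Mul(Mul(2, 4, Add(-3, Mul(0, Add(-4, -5)))), -4) = Mul(Mul(2, 4, Add(-3, Mul(0, -9))), -4) = Mul(Mul(2, 4, Add(-3, 0)), -4) = Mul(Mul(2, 4, -3), -4) = Mul(-24, -4) = 96)
Add(Mul(Mul(Add(11, -9), 12), Function('C')(19)), f) = Add(Mul(Mul(Add(11, -9), 12), 19), 96) = Add(Mul(Mul(2, 12), 19), 96) = Add(Mul(24, 19), 96) = Add(456, 96) = 552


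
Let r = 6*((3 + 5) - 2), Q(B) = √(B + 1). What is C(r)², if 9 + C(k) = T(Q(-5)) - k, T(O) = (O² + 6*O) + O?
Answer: 2205 - 1372*I ≈ 2205.0 - 1372.0*I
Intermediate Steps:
Q(B) = √(1 + B)
T(O) = O² + 7*O
r = 36 (r = 6*(8 - 2) = 6*6 = 36)
C(k) = -9 - k + 2*I*(7 + 2*I) (C(k) = -9 + (√(1 - 5)*(7 + √(1 - 5)) - k) = -9 + (√(-4)*(7 + √(-4)) - k) = -9 + ((2*I)*(7 + 2*I) - k) = -9 + (2*I*(7 + 2*I) - k) = -9 + (-k + 2*I*(7 + 2*I)) = -9 - k + 2*I*(7 + 2*I))
C(r)² = (-13 - 1*36 + 14*I)² = (-13 - 36 + 14*I)² = (-49 + 14*I)²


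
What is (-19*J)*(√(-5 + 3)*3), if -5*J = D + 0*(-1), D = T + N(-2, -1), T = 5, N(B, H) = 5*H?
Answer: 0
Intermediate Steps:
D = 0 (D = 5 + 5*(-1) = 5 - 5 = 0)
J = 0 (J = -(0 + 0*(-1))/5 = -(0 + 0)/5 = -⅕*0 = 0)
(-19*J)*(√(-5 + 3)*3) = (-19*0)*(√(-5 + 3)*3) = 0*(√(-2)*3) = 0*((I*√2)*3) = 0*(3*I*√2) = 0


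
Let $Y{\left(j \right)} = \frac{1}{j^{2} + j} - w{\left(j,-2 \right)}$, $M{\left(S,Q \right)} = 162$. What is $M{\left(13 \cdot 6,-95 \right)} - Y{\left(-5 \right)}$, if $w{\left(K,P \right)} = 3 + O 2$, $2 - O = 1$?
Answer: $\frac{3339}{20} \approx 166.95$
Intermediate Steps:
$O = 1$ ($O = 2 - 1 = 1$)
$w{\left(K,P \right)} = 5$ ($w{\left(K,P \right)} = 3 + 1 \cdot 2 = 3 + 2 = 5$)
$Y{\left(j \right)} = -5 + \frac{1}{j + j^{2}}$ ($Y{\left(j \right)} = \frac{1}{j^{2} + j} - 5 = \frac{1}{j + j^{2}} - 5 = -5 + \frac{1}{j + j^{2}}$)
$M{\left(13 \cdot 6,-95 \right)} - Y{\left(-5 \right)} = 162 - \frac{1 - -25 - 5 \left(-5\right)^{2}}{\left(-5\right) \left(1 - 5\right)} = 162 - - \frac{1 + 25 - 125}{5 \left(-4\right)} = 162 - \left(- \frac{1}{5}\right) \left(- \frac{1}{4}\right) \left(1 + 25 - 125\right) = 162 - \left(- \frac{1}{5}\right) \left(- \frac{1}{4}\right) \left(-99\right) = 162 - - \frac{99}{20} = 162 + \frac{99}{20} = \frac{3339}{20}$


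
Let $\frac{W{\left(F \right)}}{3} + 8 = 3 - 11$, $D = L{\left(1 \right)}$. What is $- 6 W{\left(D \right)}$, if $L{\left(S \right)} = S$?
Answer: $288$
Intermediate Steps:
$D = 1$
$W{\left(F \right)} = -48$ ($W{\left(F \right)} = -24 + 3 \left(3 - 11\right) = -24 + 3 \left(-8\right) = -24 - 24 = -48$)
$- 6 W{\left(D \right)} = \left(-6\right) \left(-48\right) = 288$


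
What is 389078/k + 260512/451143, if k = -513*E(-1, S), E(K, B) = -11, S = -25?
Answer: 859970/12369 ≈ 69.526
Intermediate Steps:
k = 5643 (k = -513*(-11) = 5643)
389078/k + 260512/451143 = 389078/5643 + 260512/451143 = 389078*(1/5643) + 260512*(1/451143) = 389078/5643 + 37216/64449 = 859970/12369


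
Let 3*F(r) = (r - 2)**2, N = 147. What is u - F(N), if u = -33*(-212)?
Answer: -37/3 ≈ -12.333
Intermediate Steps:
F(r) = (-2 + r)**2/3 (F(r) = (r - 2)**2/3 = (-2 + r)**2/3)
u = 6996
u - F(N) = 6996 - (-2 + 147)**2/3 = 6996 - 145**2/3 = 6996 - 21025/3 = -37/3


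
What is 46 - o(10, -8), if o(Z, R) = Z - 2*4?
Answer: 44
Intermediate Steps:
o(Z, R) = -8 + Z (o(Z, R) = Z - 8 = -8 + Z)
46 - o(10, -8) = 46 - (-8 + 10) = 46 - 1*2 = 46 - 2 = 44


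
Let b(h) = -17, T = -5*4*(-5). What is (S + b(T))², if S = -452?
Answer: 219961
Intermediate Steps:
T = 100 (T = -20*(-5) = 100)
(S + b(T))² = (-452 - 17)² = (-469)² = 219961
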